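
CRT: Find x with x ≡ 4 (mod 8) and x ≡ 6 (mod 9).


m₁ = 8, m₂ = 9, gcd = 1, so CRT applies. M = m₁·m₂ = 72
Let M₁ = M/m₁ = 9, M₂ = M/m₂ = 8
Find y₁ ≡ M₁⁻¹ (mod m₁): 9⁻¹ ≡ 1 (mod 8)
Find y₂ ≡ M₂⁻¹ (mod m₂): 8⁻¹ ≡ 8 (mod 9)
x = a₁·M₁·y₁ + a₂·M₂·y₂ = 4·9·1 + 6·8·8 = 420
Reduce mod 72: x ≡ 60
Check: 60 mod 8 = 4 ✓, 60 mod 9 = 6 ✓

x ≡ 60 (mod 72)


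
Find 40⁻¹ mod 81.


Use the extended Euclidean algorithm to write 1 = 40·s + 81·t; then s mod 81 is the inverse.
Euclidean algorithm:
  40 = 0·81 + 40
  81 = 2·40 + 1
  40 = 40·1 + 0
gcd(40,81) = 1
Back-substitution gives: 40·(-2) + 81·(1) = 1
So 40⁻¹ ≡ -2 ≡ 79 (mod 81)
Check: 40 × 79 = 3160 ≡ 1 (mod 81) ✓

40⁻¹ ≡ 79 (mod 81)


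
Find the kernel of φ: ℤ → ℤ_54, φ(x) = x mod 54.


Kernel = preimage of identity
ker(φ) = {x ∈ ℤ : x ≡ 0 (mod 54)} = 54ℤ = {0, ±54, ±108, ...}

ker(φ) = 54ℤ


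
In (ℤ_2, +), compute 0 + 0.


Operation: addition mod 2
0 + 0 = (a + b) mod 2 with a = 0, b = 0

0 + 0 = 0


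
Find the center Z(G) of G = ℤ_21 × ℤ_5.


Z(G) = {g ∈ G | gx = xg for all x ∈ G}
Direct product of abelian groups is abelian, so Z(G) = G

Z(ℤ_21 × ℤ_5) = ℤ_21 × ℤ_5


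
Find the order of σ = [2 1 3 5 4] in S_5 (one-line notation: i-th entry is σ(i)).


Cycle decomposition: (1 2) (4 5)
Cycle lengths: 2, 2
Order = lcm(2, 2) = 2

ord(σ) = 2


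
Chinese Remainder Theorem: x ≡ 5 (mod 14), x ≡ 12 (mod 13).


m₁ = 14, m₂ = 13, gcd = 1, so CRT applies. M = m₁·m₂ = 182
Let M₁ = M/m₁ = 13, M₂ = M/m₂ = 14
Find y₁ ≡ M₁⁻¹ (mod m₁): 13⁻¹ ≡ 13 (mod 14)
Find y₂ ≡ M₂⁻¹ (mod m₂): 14⁻¹ ≡ 1 (mod 13)
x = a₁·M₁·y₁ + a₂·M₂·y₂ = 5·13·13 + 12·14·1 = 1013
Reduce mod 182: x ≡ 103
Check: 103 mod 14 = 5 ✓, 103 mod 13 = 12 ✓

x ≡ 103 (mod 182)


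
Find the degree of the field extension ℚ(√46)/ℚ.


√46 has minimal polynomial x² - 46 (irreducible over ℚ since 46 is squarefree)

[ℚ(√46)/ℚ] = 2


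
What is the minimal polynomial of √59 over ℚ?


√59 satisfies x² - 59 = 0, irreducible over ℚ since 59 is squarefree

Minimal polynomial: x² - 59


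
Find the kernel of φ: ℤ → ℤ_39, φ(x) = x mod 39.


Kernel = preimage of identity
ker(φ) = {x ∈ ℤ : x ≡ 0 (mod 39)} = 39ℤ = {0, ±39, ±78, ...}

ker(φ) = 39ℤ


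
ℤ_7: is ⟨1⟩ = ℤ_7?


g generates ℤ_n iff gcd(g, n) = 1
gcd(1, 7) = 1
Since gcd = 1, 1 is a generator.

Yes, 1 generates ℤ_7


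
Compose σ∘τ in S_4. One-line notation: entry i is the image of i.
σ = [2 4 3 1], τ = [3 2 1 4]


σ∘τ: apply τ first, then σ
1 →τ 3 →σ 3
2 →τ 2 →σ 4
3 →τ 1 →σ 2
4 →τ 4 →σ 1

σ∘τ = [3 4 2 1]


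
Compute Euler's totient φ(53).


Factor n: 53 = 53
φ(n) = n · ∏(1 - 1/p) over distinct primes p | n
φ(53) = 53 · (1 - 1/53) = 52

φ(53) = 52


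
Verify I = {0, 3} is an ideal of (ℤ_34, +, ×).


Check ideal conditions for I = {0, 3} in ℤ_34:
(1) I is an additive subgroup? No
(2) For r ∈ ℤ_34 and a ∈ I: r·a ∈ I? No  [counterexample: r=2, a=3, r·a mod 34 = 6 ∉ I]

No, I is not an ideal of ℤ_34


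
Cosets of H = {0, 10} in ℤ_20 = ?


H = {0, 10}, |H| = 2
Number of cosets = |G|/|H| = 20/2 = 10
0 + H = {0, 10}
1 + H = {1, 11}
2 + H = {2, 12}
3 + H = {3, 13}
4 + H = {4, 14}
5 + H = {5, 15}
6 + H = {6, 16}
7 + H = {7, 17}
8 + H = {8, 18}
9 + H = {9, 19}

Cosets: 0+H={0,10}; 1+H={1,11}; 2+H={2,12}; 3+H={3,13}; 4+H={4,14}; 5+H={5,15}; 6+H={6,16}; 7+H={7,17}; 8+H={8,18}; 9+H={9,19}


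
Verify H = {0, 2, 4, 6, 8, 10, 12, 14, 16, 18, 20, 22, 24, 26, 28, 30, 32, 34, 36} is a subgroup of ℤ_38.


Subgroup test for H = {0, 2, 4, 6, 8, 10, 12, 14, 16, 18, 20, 22, 24, 26, 28, 30, 32, 34, 36} in (ℤ_38, +):
(1) 0 ∈ H? Yes
(2) Closure: for all a,b ∈ H, (a+b) mod 38 ∈ H? Yes
(3) Inverses: for all a ∈ H, -a mod 38 ∈ H? Yes

Yes, H is a subgroup of ℤ_38


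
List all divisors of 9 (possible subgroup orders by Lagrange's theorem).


Lagrange's theorem: |H| divides |G|
|G| = 9
Divisors of 9: 1, 3, 9

Possible subgroup orders: {1, 3, 9}


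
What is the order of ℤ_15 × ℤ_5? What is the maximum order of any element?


|ℤ_15 × ℤ_5| = 15 × 5 = 75
Max element order = lcm(15,5) = 15
Cyclic? No (gcd=5)

|ℤ_15×ℤ_5| = 75, max element order = 15


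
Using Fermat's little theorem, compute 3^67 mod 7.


Fermat's little theorem: if p is prime and gcd(a,p)=1, then a^(p-1) ≡ 1 (mod p)
p = 7 is prime, gcd(3,7) = 1
Reduce exponent: 67 mod 6 = 1
So 3^67 ≡ 3^1 (mod 7)
3^1 mod 7 = 3

3^67 ≡ 3 (mod 7)


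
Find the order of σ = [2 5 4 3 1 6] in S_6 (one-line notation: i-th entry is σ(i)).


Cycle decomposition: (1 2 5) (3 4)
Cycle lengths: 3, 2
Order = lcm(3, 2) = 6

ord(σ) = 6


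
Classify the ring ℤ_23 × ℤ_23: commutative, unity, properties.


Direct product ring; commutative with unity (1,1); but (1,0)·(0,1) = (0,0) gives zero divisors, so not an integral domain
Commutative: Yes
Integral domain: No
Has unity: Yes

ℤ_23 × ℤ_23: Commutative=Yes, Unity=Yes


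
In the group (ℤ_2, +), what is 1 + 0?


Operation: addition mod 2
1 + 0 = (a + b) mod 2 with a = 1, b = 0

1 + 0 = 1


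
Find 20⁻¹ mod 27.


Use the extended Euclidean algorithm to write 1 = 20·s + 27·t; then s mod 27 is the inverse.
Euclidean algorithm:
  20 = 0·27 + 20
  27 = 1·20 + 7
  20 = 2·7 + 6
  7 = 1·6 + 1
  6 = 6·1 + 0
gcd(20,27) = 1
Back-substitution gives: 20·(-4) + 27·(3) = 1
So 20⁻¹ ≡ -4 ≡ 23 (mod 27)
Check: 20 × 23 = 460 ≡ 1 (mod 27) ✓

20⁻¹ ≡ 23 (mod 27)


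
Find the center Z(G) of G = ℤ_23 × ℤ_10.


Z(G) = {g ∈ G | gx = xg for all x ∈ G}
Direct product of abelian groups is abelian, so Z(G) = G

Z(ℤ_23 × ℤ_10) = ℤ_23 × ℤ_10


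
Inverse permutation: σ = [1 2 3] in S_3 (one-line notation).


To find σ⁻¹, swap domain and range:
σ(1) = 1 → σ⁻¹(1) = 1
σ(2) = 2 → σ⁻¹(2) = 2
σ(3) = 3 → σ⁻¹(3) = 3

σ⁻¹ = [1 2 3]


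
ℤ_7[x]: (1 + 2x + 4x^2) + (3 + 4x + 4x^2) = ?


Add coefficients mod 7:
x^0: 1 + 3 = 4 (mod 7)
x^1: 2 + 4 = 6 (mod 7)
x^2: 4 + 4 = 1 (mod 7)
Result: 4 + 6x + x^2

f + g = 4 + 6x + x^2


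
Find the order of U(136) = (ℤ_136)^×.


U(n) is the group of units mod n; |U(n)| = φ(n)
|U(136)| = φ(136) = 64

|U(136) = (ℤ_136)^×| = 64


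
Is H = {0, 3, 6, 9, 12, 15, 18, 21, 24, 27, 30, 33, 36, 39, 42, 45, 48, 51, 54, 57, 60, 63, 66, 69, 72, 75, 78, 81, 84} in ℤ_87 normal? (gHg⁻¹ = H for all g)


H = {0, 3, 6, 9, 12, 15, 18, 21, 24, 27, 30, 33, 36, 39, 42, 45, 48, 51, 54, 57, 60, 63, 66, 69, 72, 75, 78, 81, 84} in ℤ_87
ℤ_87 is abelian; every subgroup of an abelian group is normal

Yes, normal subgroup


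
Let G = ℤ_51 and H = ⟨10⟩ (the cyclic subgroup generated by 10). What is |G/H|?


|⟨10⟩| = n / gcd(10, 51) = 51 / 1 = 51
H is normal (ℤ_51 is abelian).
|G/H| = |G| / |H| = 51 / 51 = 1

|G/H| = 1


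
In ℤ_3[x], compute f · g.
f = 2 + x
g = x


Expand and collect like terms; reduce coefficients mod 3:
x^0: 2·0 = 0 ≡ 0 (mod 3)
x^1: 2·1 + 1·0 = 2 ≡ 2 (mod 3)
x^2: 1·1 = 1 ≡ 1 (mod 3)
Result: 2x + x^2

f · g = 2x + x^2


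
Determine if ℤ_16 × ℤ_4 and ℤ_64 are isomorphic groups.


Comparing ℤ_16 × ℤ_4 and ℤ_64:
gcd(16,4) = 4 ≠ 1. Max element order in ℤ_16×ℤ_4 is lcm(16,4) = 16 < 64, so it has no element of order 64

No, ℤ_16 × ℤ_4 ≇ ℤ_64


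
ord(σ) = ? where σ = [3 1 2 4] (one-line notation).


Cycle decomposition: (1 3 2)
Cycle lengths: 3
Order = lcm(3) = 3

ord(σ) = 3


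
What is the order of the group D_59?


|D_n| = 2n (n rotations and n reflections)
|D_59| = 2×59 = 118

|D_59| = 118


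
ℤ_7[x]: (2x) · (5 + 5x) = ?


Expand and collect like terms; reduce coefficients mod 7:
x^0: 0·5 = 0 ≡ 0 (mod 7)
x^1: 0·5 + 2·5 = 10 ≡ 3 (mod 7)
x^2: 2·5 = 10 ≡ 3 (mod 7)
Result: 3x + 3x^2

f · g = 3x + 3x^2


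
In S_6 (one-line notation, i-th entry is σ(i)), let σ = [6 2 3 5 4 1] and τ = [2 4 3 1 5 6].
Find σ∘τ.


σ∘τ: apply τ first, then σ
1 →τ 2 →σ 2
2 →τ 4 →σ 5
3 →τ 3 →σ 3
4 →τ 1 →σ 6
5 →τ 5 →σ 4
6 →τ 6 →σ 1

σ∘τ = [2 5 3 6 4 1]


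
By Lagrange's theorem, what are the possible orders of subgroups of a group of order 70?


Lagrange's theorem: |H| divides |G|
|G| = 70
Divisors of 70: 1, 2, 5, 7, 10, 14, 35, 70

Possible subgroup orders: {1, 2, 5, 7, 10, 14, 35, 70}


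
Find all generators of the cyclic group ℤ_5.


g generates ℤ_n iff gcd(g,n) = 1
Checking each g ∈ {1,...,4}:
gcd(1,5) = 1
gcd(2,5) = 1
gcd(3,5) = 1
gcd(4,5) = 1
Generators: {1, 2, 3, 4}
Number of generators = φ(5) = 4

Generators of ℤ_5 = {1, 2, 3, 4}


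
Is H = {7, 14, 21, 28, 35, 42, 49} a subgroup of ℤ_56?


Subgroup test for H = {7, 14, 21, 28, 35, 42, 49} in (ℤ_56, +):
(1) 0 ∈ H? No
(2) Closure: for all a,b ∈ H, (a+b) mod 56 ∈ H? No  [counterexample: 7 + 49 = 0 ∉ H]
(3) Inverses: for all a ∈ H, -a mod 56 ∈ H? Yes

No, H is not a subgroup of ℤ_56


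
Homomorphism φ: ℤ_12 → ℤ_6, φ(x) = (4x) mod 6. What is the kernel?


Kernel = preimage of identity
ker(φ) = {x ∈ ℤ_12 : 4x ≡ 0 (mod 6)}. Since 6 | 12, φ is well-defined. The kernel is the cyclic subgroup ⟨3⟩ of ℤ_12 (order 4), i.e. {0, 3, 6, 9}

ker(φ) = {0, 3, 6, 9}


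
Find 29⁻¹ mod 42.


Use the extended Euclidean algorithm to write 1 = 29·s + 42·t; then s mod 42 is the inverse.
Euclidean algorithm:
  29 = 0·42 + 29
  42 = 1·29 + 13
  29 = 2·13 + 3
  13 = 4·3 + 1
  3 = 3·1 + 0
gcd(29,42) = 1
Back-substitution gives: 29·(-13) + 42·(9) = 1
So 29⁻¹ ≡ -13 ≡ 29 (mod 42)
Check: 29 × 29 = 841 ≡ 1 (mod 42) ✓

29⁻¹ ≡ 29 (mod 42)


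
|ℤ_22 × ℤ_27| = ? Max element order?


|ℤ_22 × ℤ_27| = 22 × 27 = 594
Max element order = lcm(22,27) = 594
Cyclic? Yes (gcd=1)

|ℤ_22×ℤ_27| = 594, max element order = 594


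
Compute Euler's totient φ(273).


Factor n: 273 = 3 × 7 × 13
φ(n) = n · ∏(1 - 1/p) over distinct primes p | n
φ(273) = 273 · (1 - 1/3) · (1 - 1/7) · (1 - 1/13) = 144

φ(273) = 144


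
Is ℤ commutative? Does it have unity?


integers form a commutative ring with unity 1; no zero divisors
Commutative: Yes
Integral domain: Yes
Has unity: Yes

ℤ: Commutative=Yes, Unity=Yes


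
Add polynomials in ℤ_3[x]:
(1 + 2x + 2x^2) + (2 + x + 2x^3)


Add coefficients mod 3:
x^0: 1 + 2 = 0 (mod 3)
x^1: 2 + 1 = 0 (mod 3)
x^2: 2 + 0 = 2 (mod 3)
x^3: 0 + 2 = 2 (mod 3)
Result: 2x^2 + 2x^3

f + g = 2x^2 + 2x^3


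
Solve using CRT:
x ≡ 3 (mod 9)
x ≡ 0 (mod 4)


m₁ = 9, m₂ = 4, gcd = 1, so CRT applies. M = m₁·m₂ = 36
Let M₁ = M/m₁ = 4, M₂ = M/m₂ = 9
Find y₁ ≡ M₁⁻¹ (mod m₁): 4⁻¹ ≡ 7 (mod 9)
Find y₂ ≡ M₂⁻¹ (mod m₂): 9⁻¹ ≡ 1 (mod 4)
x = a₁·M₁·y₁ + a₂·M₂·y₂ = 3·4·7 + 0·9·1 = 84
Reduce mod 36: x ≡ 12
Check: 12 mod 9 = 3 ✓, 12 mod 4 = 0 ✓

x ≡ 12 (mod 36)


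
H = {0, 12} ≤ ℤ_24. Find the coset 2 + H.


2 + H = {2 + h (mod 24) : h ∈ H}
2+0=2, 2+12=14

2 + H = {2, 14}


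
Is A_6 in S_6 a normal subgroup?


H = A_6 in S_6
A_6 has index 2 in S_6, and every subgroup of index 2 is normal

Yes, normal subgroup


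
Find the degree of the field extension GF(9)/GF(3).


GF(9) = GF(3^2), so the extension degree is 2

[GF(9)/GF(3)] = 2


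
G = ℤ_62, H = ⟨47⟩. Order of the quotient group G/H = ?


|⟨47⟩| = n / gcd(47, 62) = 62 / 1 = 62
H is normal (ℤ_62 is abelian).
|G/H| = |G| / |H| = 62 / 62 = 1

|G/H| = 1


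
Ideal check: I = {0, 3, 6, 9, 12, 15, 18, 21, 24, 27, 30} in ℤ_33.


Check ideal conditions for I = {0, 3, 6, 9, 12, 15, 18, 21, 24, 27, 30} in ℤ_33:
(1) I is an additive subgroup? Yes
(2) For r ∈ ℤ_33 and a ∈ I: r·a ∈ I? Yes

Yes, I is an ideal of ℤ_33


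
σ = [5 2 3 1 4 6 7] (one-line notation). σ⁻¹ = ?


To find σ⁻¹, swap domain and range:
σ(1) = 5 → σ⁻¹(5) = 1
σ(2) = 2 → σ⁻¹(2) = 2
σ(3) = 3 → σ⁻¹(3) = 3
σ(4) = 1 → σ⁻¹(1) = 4
σ(5) = 4 → σ⁻¹(4) = 5
σ(6) = 6 → σ⁻¹(6) = 6
σ(7) = 7 → σ⁻¹(7) = 7

σ⁻¹ = [4 2 3 5 1 6 7]


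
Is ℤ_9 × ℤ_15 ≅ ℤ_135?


Comparing ℤ_9 × ℤ_15 and ℤ_135:
gcd(9,15) = 3 ≠ 1. Max element order in ℤ_9×ℤ_15 is lcm(9,15) = 45 < 135, so it has no element of order 135

No, ℤ_9 × ℤ_15 ≇ ℤ_135


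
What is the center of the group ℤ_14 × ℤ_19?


Z(G) = {g ∈ G | gx = xg for all x ∈ G}
Direct product of abelian groups is abelian, so Z(G) = G

Z(ℤ_14 × ℤ_19) = ℤ_14 × ℤ_19


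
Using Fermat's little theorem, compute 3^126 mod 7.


Fermat's little theorem: if p is prime and gcd(a,p)=1, then a^(p-1) ≡ 1 (mod p)
p = 7 is prime, gcd(3,7) = 1
Reduce exponent: 126 mod 6 = 0
So 3^126 ≡ 3^0 (mod 7)
3^0 = 1

3^126 ≡ 1 (mod 7)


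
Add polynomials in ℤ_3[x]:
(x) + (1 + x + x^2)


Add coefficients mod 3:
x^0: 0 + 1 = 1 (mod 3)
x^1: 1 + 1 = 2 (mod 3)
x^2: 0 + 1 = 1 (mod 3)
Result: 1 + 2x + x^2

f + g = 1 + 2x + x^2


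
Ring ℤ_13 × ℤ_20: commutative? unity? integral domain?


Direct product ring; commutative with unity (1,1); but (1,0)·(0,1) = (0,0) gives zero divisors, so not an integral domain
Commutative: Yes
Integral domain: No
Has unity: Yes

ℤ_13 × ℤ_20: Commutative=Yes, Unity=Yes


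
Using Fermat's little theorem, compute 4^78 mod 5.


Fermat's little theorem: if p is prime and gcd(a,p)=1, then a^(p-1) ≡ 1 (mod p)
p = 5 is prime, gcd(4,5) = 1
Reduce exponent: 78 mod 4 = 2
So 4^78 ≡ 4^2 (mod 5)
4^2 mod 5 = 1

4^78 ≡ 1 (mod 5)


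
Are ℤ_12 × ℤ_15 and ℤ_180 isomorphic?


Comparing ℤ_12 × ℤ_15 and ℤ_180:
gcd(12,15) = 3 ≠ 1. Max element order in ℤ_12×ℤ_15 is lcm(12,15) = 60 < 180, so it has no element of order 180

No, ℤ_12 × ℤ_15 ≇ ℤ_180


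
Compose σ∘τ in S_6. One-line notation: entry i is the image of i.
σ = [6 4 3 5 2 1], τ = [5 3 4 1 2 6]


σ∘τ: apply τ first, then σ
1 →τ 5 →σ 2
2 →τ 3 →σ 3
3 →τ 4 →σ 5
4 →τ 1 →σ 6
5 →τ 2 →σ 4
6 →τ 6 →σ 1

σ∘τ = [2 3 5 6 4 1]


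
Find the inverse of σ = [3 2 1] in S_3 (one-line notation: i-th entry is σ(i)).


To find σ⁻¹, swap domain and range:
σ(1) = 3 → σ⁻¹(3) = 1
σ(2) = 2 → σ⁻¹(2) = 2
σ(3) = 1 → σ⁻¹(1) = 3

σ⁻¹ = [3 2 1]


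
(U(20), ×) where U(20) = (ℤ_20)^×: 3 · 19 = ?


Operation: multiplication mod 20
3 · 19 = (a × b) mod 20 with a = 3, b = 19

3 · 19 = 17


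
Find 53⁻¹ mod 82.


Use the extended Euclidean algorithm to write 1 = 53·s + 82·t; then s mod 82 is the inverse.
Euclidean algorithm:
  53 = 0·82 + 53
  82 = 1·53 + 29
  53 = 1·29 + 24
  29 = 1·24 + 5
  24 = 4·5 + 4
  5 = 1·4 + 1
  4 = 4·1 + 0
gcd(53,82) = 1
Back-substitution gives: 53·(-17) + 82·(11) = 1
So 53⁻¹ ≡ -17 ≡ 65 (mod 82)
Check: 53 × 65 = 3445 ≡ 1 (mod 82) ✓

53⁻¹ ≡ 65 (mod 82)


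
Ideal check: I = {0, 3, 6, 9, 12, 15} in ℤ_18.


Check ideal conditions for I = {0, 3, 6, 9, 12, 15} in ℤ_18:
(1) I is an additive subgroup? Yes
(2) For r ∈ ℤ_18 and a ∈ I: r·a ∈ I? Yes

Yes, I is an ideal of ℤ_18


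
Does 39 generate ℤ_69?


g generates ℤ_n iff gcd(g, n) = 1
gcd(39, 69) = 3
Since gcd = 3 ≠ 1, ⟨39⟩ has order 23 < 69, so 39 is not a generator.

No, 39 does not generate ℤ_69


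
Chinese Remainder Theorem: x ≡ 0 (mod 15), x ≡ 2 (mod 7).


m₁ = 15, m₂ = 7, gcd = 1, so CRT applies. M = m₁·m₂ = 105
Let M₁ = M/m₁ = 7, M₂ = M/m₂ = 15
Find y₁ ≡ M₁⁻¹ (mod m₁): 7⁻¹ ≡ 13 (mod 15)
Find y₂ ≡ M₂⁻¹ (mod m₂): 15⁻¹ ≡ 1 (mod 7)
x = a₁·M₁·y₁ + a₂·M₂·y₂ = 0·7·13 + 2·15·1 = 30
Reduce mod 105: x ≡ 30
Check: 30 mod 15 = 0 ✓, 30 mod 7 = 2 ✓

x ≡ 30 (mod 105)


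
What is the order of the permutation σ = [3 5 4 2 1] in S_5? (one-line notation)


Cycle decomposition: (1 3 4 2 5)
Cycle lengths: 5
Order = lcm(5) = 5

ord(σ) = 5


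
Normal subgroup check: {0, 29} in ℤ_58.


H = {0, 29} in ℤ_58
ℤ_58 is abelian; every subgroup of an abelian group is normal

Yes, normal subgroup


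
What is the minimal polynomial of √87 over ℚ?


√87 satisfies x² - 87 = 0, irreducible over ℚ since 87 is squarefree

Minimal polynomial: x² - 87


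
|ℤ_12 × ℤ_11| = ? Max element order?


|ℤ_12 × ℤ_11| = 12 × 11 = 132
Max element order = lcm(12,11) = 132
Cyclic? Yes (gcd=1)

|ℤ_12×ℤ_11| = 132, max element order = 132


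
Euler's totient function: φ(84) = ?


Factor n: 84 = 2^2 × 3 × 7
φ(n) = n · ∏(1 - 1/p) over distinct primes p | n
φ(84) = 84 · (1 - 1/2) · (1 - 1/3) · (1 - 1/7) = 24

φ(84) = 24


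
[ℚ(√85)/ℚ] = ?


√85 has minimal polynomial x² - 85 (irreducible over ℚ since 85 is squarefree)

[ℚ(√85)/ℚ] = 2


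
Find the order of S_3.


|S_n| = n! (number of permutations of n symbols)
|S_3| = 3! = 6

|S_3| = 6


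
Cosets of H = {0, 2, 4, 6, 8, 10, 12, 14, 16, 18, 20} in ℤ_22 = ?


H = {0, 2, 4, 6, 8, 10, 12, 14, 16, 18, 20}, |H| = 11
Number of cosets = |G|/|H| = 22/11 = 2
0 + H = {0, 2, 4, 6, 8, 10, 12, 14, 16, 18, 20}
1 + H = {1, 3, 5, 7, 9, 11, 13, 15, 17, 19, 21}

Cosets: 0+H={0,2,4,6,8,10,12,14,16,18,20}; 1+H={1,3,5,7,9,11,13,15,17,19,21}


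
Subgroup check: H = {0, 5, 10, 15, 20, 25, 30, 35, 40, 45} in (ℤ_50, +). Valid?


Subgroup test for H = {0, 5, 10, 15, 20, 25, 30, 35, 40, 45} in (ℤ_50, +):
(1) 0 ∈ H? Yes
(2) Closure: for all a,b ∈ H, (a+b) mod 50 ∈ H? Yes
(3) Inverses: for all a ∈ H, -a mod 50 ∈ H? Yes

Yes, H is a subgroup of ℤ_50


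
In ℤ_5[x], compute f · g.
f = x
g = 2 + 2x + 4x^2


Expand and collect like terms; reduce coefficients mod 5:
x^0: 0·2 = 0 ≡ 0 (mod 5)
x^1: 0·2 + 1·2 = 2 ≡ 2 (mod 5)
x^2: 0·4 + 1·2 = 2 ≡ 2 (mod 5)
x^3: 1·4 = 4 ≡ 4 (mod 5)
Result: 2x + 2x^2 + 4x^3

f · g = 2x + 2x^2 + 4x^3


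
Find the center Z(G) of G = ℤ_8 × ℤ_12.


Z(G) = {g ∈ G | gx = xg for all x ∈ G}
Direct product of abelian groups is abelian, so Z(G) = G

Z(ℤ_8 × ℤ_12) = ℤ_8 × ℤ_12


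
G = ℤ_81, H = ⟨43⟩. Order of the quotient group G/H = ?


|⟨43⟩| = n / gcd(43, 81) = 81 / 1 = 81
H is normal (ℤ_81 is abelian).
|G/H| = |G| / |H| = 81 / 81 = 1

|G/H| = 1


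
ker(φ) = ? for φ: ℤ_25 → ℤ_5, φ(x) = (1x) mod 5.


Kernel = preimage of identity
ker(φ) = {x ∈ ℤ_25 : 1x ≡ 0 (mod 5)}. Since 5 | 25, φ is well-defined. The kernel is the cyclic subgroup ⟨5⟩ of ℤ_25 (order 5), i.e. {0, 5, 10, 15, 20}

ker(φ) = {0, 5, 10, 15, 20}


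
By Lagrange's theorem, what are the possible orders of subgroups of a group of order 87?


Lagrange's theorem: |H| divides |G|
|G| = 87
Divisors of 87: 1, 3, 29, 87

Possible subgroup orders: {1, 3, 29, 87}


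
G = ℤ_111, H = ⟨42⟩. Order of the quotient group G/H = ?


|⟨42⟩| = n / gcd(42, 111) = 111 / 3 = 37
H is normal (ℤ_111 is abelian).
|G/H| = |G| / |H| = 111 / 37 = 3

|G/H| = 3


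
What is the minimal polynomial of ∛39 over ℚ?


∛39 satisfies x³ - 39 = 0, irreducible over ℚ (no rational root; 39 is not a perfect cube)

Minimal polynomial: x³ - 39


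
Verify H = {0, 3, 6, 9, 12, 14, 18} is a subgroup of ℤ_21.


Subgroup test for H = {0, 3, 6, 9, 12, 14, 18} in (ℤ_21, +):
(1) 0 ∈ H? Yes
(2) Closure: for all a,b ∈ H, (a+b) mod 21 ∈ H? No  [counterexample: 3 + 12 = 15 ∉ H]
(3) Inverses: for all a ∈ H, -a mod 21 ∈ H? No

No, H is not a subgroup of ℤ_21


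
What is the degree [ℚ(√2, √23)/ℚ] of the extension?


[ℚ(√2,√23):ℚ] = [ℚ(√2,√23):ℚ(√2)]·[ℚ(√2):ℚ] = 2·2 = 4

[ℚ(√2, √23)/ℚ] = 4


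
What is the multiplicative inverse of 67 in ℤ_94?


Use the extended Euclidean algorithm to write 1 = 67·s + 94·t; then s mod 94 is the inverse.
Euclidean algorithm:
  67 = 0·94 + 67
  94 = 1·67 + 27
  67 = 2·27 + 13
  27 = 2·13 + 1
  13 = 13·1 + 0
gcd(67,94) = 1
Back-substitution gives: 67·(-7) + 94·(5) = 1
So 67⁻¹ ≡ -7 ≡ 87 (mod 94)
Check: 67 × 87 = 5829 ≡ 1 (mod 94) ✓

67⁻¹ ≡ 87 (mod 94)


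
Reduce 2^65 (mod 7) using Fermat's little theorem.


Fermat's little theorem: if p is prime and gcd(a,p)=1, then a^(p-1) ≡ 1 (mod p)
p = 7 is prime, gcd(2,7) = 1
Reduce exponent: 65 mod 6 = 5
So 2^65 ≡ 2^5 (mod 7)
2^5 mod 7 = 4

2^65 ≡ 4 (mod 7)


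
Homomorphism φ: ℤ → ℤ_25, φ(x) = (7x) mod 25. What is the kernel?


Kernel = preimage of identity
ker(φ) = {x ∈ ℤ : 7x ≡ 0 (mod 25)}. gcd(7,25) = 1, so 7x ≡ 0 (mod 25) ⟺ x ≡ 0 (mod 25/1 = 25). Hence ker(φ) = 25ℤ

ker(φ) = 25ℤ


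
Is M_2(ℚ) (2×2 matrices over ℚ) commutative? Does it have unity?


Matrix multiplication is non-commutative for n ≥ 2; the identity matrix I is the unity; singular matrices give zero divisors, so not an integral domain
Commutative: No
Integral domain: No
Has unity: Yes

M_2(ℚ) (2×2 matrices over ℚ): Commutative=No, Unity=Yes


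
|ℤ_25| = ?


ℤ_n has n elements.

|ℤ_25| = 25


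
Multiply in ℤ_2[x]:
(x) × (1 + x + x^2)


Expand and collect like terms; reduce coefficients mod 2:
x^0: 0·1 = 0 ≡ 0 (mod 2)
x^1: 0·1 + 1·1 = 1 ≡ 1 (mod 2)
x^2: 0·1 + 1·1 = 1 ≡ 1 (mod 2)
x^3: 1·1 = 1 ≡ 1 (mod 2)
Result: x + x^2 + x^3

f · g = x + x^2 + x^3


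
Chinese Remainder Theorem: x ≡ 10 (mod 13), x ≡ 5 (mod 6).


m₁ = 13, m₂ = 6, gcd = 1, so CRT applies. M = m₁·m₂ = 78
Let M₁ = M/m₁ = 6, M₂ = M/m₂ = 13
Find y₁ ≡ M₁⁻¹ (mod m₁): 6⁻¹ ≡ 11 (mod 13)
Find y₂ ≡ M₂⁻¹ (mod m₂): 13⁻¹ ≡ 1 (mod 6)
x = a₁·M₁·y₁ + a₂·M₂·y₂ = 10·6·11 + 5·13·1 = 725
Reduce mod 78: x ≡ 23
Check: 23 mod 13 = 10 ✓, 23 mod 6 = 5 ✓

x ≡ 23 (mod 78)


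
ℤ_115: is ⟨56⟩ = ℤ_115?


g generates ℤ_n iff gcd(g, n) = 1
gcd(56, 115) = 1
Since gcd = 1, 56 is a generator.

Yes, 56 generates ℤ_115


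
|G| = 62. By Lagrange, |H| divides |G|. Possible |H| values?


Lagrange's theorem: |H| divides |G|
|G| = 62
Divisors of 62: 1, 2, 31, 62

Possible subgroup orders: {1, 2, 31, 62}


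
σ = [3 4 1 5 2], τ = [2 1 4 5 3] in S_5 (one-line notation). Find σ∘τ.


σ∘τ: apply τ first, then σ
1 →τ 2 →σ 4
2 →τ 1 →σ 3
3 →τ 4 →σ 5
4 →τ 5 →σ 2
5 →τ 3 →σ 1

σ∘τ = [4 3 5 2 1]


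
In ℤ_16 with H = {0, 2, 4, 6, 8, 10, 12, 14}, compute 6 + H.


6 + H = {6 + h (mod 16) : h ∈ H}
6+0=6, 6+2=8, 6+4=10, 6+6=12, 6+8=14, 6+10=0, 6+12=2, 6+14=4
6 + H = {0, 2, 4, 6, 8, 10, 12, 14} = 0 + H

6 + H = {0, 2, 4, 6, 8, 10, 12, 14}


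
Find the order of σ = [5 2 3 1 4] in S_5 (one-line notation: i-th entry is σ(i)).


Cycle decomposition: (1 5 4)
Cycle lengths: 3
Order = lcm(3) = 3

ord(σ) = 3


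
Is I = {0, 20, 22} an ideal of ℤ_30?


Check ideal conditions for I = {0, 20, 22} in ℤ_30:
(1) I is an additive subgroup? No
(2) For r ∈ ℤ_30 and a ∈ I: r·a ∈ I? No  [counterexample: r=2, a=20, r·a mod 30 = 10 ∉ I]

No, I is not an ideal of ℤ_30


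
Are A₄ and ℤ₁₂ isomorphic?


Comparing A₄ and ℤ₁₂:
A₄ is non-abelian, ℤ₁₂ is abelian

No, A₄ ≇ ℤ₁₂


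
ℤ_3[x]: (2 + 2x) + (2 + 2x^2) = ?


Add coefficients mod 3:
x^0: 2 + 2 = 1 (mod 3)
x^1: 2 + 0 = 2 (mod 3)
x^2: 0 + 2 = 2 (mod 3)
Result: 1 + 2x + 2x^2

f + g = 1 + 2x + 2x^2


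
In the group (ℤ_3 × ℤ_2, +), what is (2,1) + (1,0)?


Operation: componentwise addition mod (3, 2)
(2,1) + (1,0) = ((a₁+b₁) mod 3, (a₂+b₂) mod 2) with a = (2,1), b = (1,0)

(2,1) + (1,0) = (0,1)


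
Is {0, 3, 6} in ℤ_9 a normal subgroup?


H = {0, 3, 6} in ℤ_9
ℤ_9 is abelian; every subgroup of an abelian group is normal

Yes, normal subgroup


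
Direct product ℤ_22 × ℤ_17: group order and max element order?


|ℤ_22 × ℤ_17| = 22 × 17 = 374
Max element order = lcm(22,17) = 374
Cyclic? Yes (gcd=1)

|ℤ_22×ℤ_17| = 374, max element order = 374


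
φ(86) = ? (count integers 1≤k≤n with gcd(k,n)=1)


Factor n: 86 = 2 × 43
φ(n) = n · ∏(1 - 1/p) over distinct primes p | n
φ(86) = 86 · (1 - 1/2) · (1 - 1/43) = 42

φ(86) = 42


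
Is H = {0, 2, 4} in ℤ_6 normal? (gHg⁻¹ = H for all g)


H = {0, 2, 4} in ℤ_6
ℤ_6 is abelian; every subgroup of an abelian group is normal

Yes, normal subgroup


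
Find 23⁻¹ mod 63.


Use the extended Euclidean algorithm to write 1 = 23·s + 63·t; then s mod 63 is the inverse.
Euclidean algorithm:
  23 = 0·63 + 23
  63 = 2·23 + 17
  23 = 1·17 + 6
  17 = 2·6 + 5
  6 = 1·5 + 1
  5 = 5·1 + 0
gcd(23,63) = 1
Back-substitution gives: 23·(11) + 63·(-4) = 1
So 23⁻¹ ≡ 11 ≡ 11 (mod 63)
Check: 23 × 11 = 253 ≡ 1 (mod 63) ✓

23⁻¹ ≡ 11 (mod 63)


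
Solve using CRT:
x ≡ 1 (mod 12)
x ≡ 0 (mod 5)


m₁ = 12, m₂ = 5, gcd = 1, so CRT applies. M = m₁·m₂ = 60
Let M₁ = M/m₁ = 5, M₂ = M/m₂ = 12
Find y₁ ≡ M₁⁻¹ (mod m₁): 5⁻¹ ≡ 5 (mod 12)
Find y₂ ≡ M₂⁻¹ (mod m₂): 12⁻¹ ≡ 3 (mod 5)
x = a₁·M₁·y₁ + a₂·M₂·y₂ = 1·5·5 + 0·12·3 = 25
Reduce mod 60: x ≡ 25
Check: 25 mod 12 = 1 ✓, 25 mod 5 = 0 ✓

x ≡ 25 (mod 60)


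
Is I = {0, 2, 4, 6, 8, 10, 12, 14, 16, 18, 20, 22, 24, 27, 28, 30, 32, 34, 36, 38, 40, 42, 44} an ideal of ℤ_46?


Check ideal conditions for I = {0, 2, 4, 6, 8, 10, 12, 14, 16, 18, 20, 22, 24, 27, 28, 30, 32, 34, 36, 38, 40, 42, 44} in ℤ_46:
(1) I is an additive subgroup? No
(2) For r ∈ ℤ_46 and a ∈ I: r·a ∈ I? No  [counterexample: r=2, a=36, r·a mod 46 = 26 ∉ I]

No, I is not an ideal of ℤ_46


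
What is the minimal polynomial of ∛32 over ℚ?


∛32 satisfies x³ - 32 = 0, irreducible over ℚ (no rational root; 32 is not a perfect cube)

Minimal polynomial: x³ - 32


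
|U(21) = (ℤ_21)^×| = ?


U(n) is the group of units mod n; |U(n)| = φ(n)
|U(21)| = φ(21) = 12

|U(21) = (ℤ_21)^×| = 12


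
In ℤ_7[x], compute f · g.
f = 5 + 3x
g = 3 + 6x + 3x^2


Expand and collect like terms; reduce coefficients mod 7:
x^0: 5·3 = 15 ≡ 1 (mod 7)
x^1: 5·6 + 3·3 = 39 ≡ 4 (mod 7)
x^2: 5·3 + 3·6 = 33 ≡ 5 (mod 7)
x^3: 3·3 = 9 ≡ 2 (mod 7)
Result: 1 + 4x + 5x^2 + 2x^3

f · g = 1 + 4x + 5x^2 + 2x^3


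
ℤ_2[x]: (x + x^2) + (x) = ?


Add coefficients mod 2:
x^0: 0 + 0 = 0 (mod 2)
x^1: 1 + 1 = 0 (mod 2)
x^2: 1 + 0 = 1 (mod 2)
Result: x^2

f + g = x^2


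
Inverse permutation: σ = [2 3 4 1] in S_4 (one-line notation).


To find σ⁻¹, swap domain and range:
σ(1) = 2 → σ⁻¹(2) = 1
σ(2) = 3 → σ⁻¹(3) = 2
σ(3) = 4 → σ⁻¹(4) = 3
σ(4) = 1 → σ⁻¹(1) = 4

σ⁻¹ = [4 1 2 3]


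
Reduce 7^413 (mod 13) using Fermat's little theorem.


Fermat's little theorem: if p is prime and gcd(a,p)=1, then a^(p-1) ≡ 1 (mod p)
p = 13 is prime, gcd(7,13) = 1
Reduce exponent: 413 mod 12 = 5
So 7^413 ≡ 7^5 (mod 13)
7^5 mod 13 = 11

7^413 ≡ 11 (mod 13)


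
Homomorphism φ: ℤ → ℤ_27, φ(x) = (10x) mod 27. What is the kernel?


Kernel = preimage of identity
ker(φ) = {x ∈ ℤ : 10x ≡ 0 (mod 27)}. gcd(10,27) = 1, so 10x ≡ 0 (mod 27) ⟺ x ≡ 0 (mod 27/1 = 27). Hence ker(φ) = 27ℤ

ker(φ) = 27ℤ


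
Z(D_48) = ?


Z(G) = {g ∈ G | gx = xg for all x ∈ G}
For even n, Z(D_n) = {e, r^(n/2)}: the 180° rotation r^24 commutes with every reflection and rotation

Z(D_48) = {e, r^24}


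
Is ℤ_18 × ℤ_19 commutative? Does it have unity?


Direct product ring; commutative with unity (1,1); but (1,0)·(0,1) = (0,0) gives zero divisors, so not an integral domain
Commutative: Yes
Integral domain: No
Has unity: Yes

ℤ_18 × ℤ_19: Commutative=Yes, Unity=Yes


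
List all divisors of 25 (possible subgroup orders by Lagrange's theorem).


Lagrange's theorem: |H| divides |G|
|G| = 25
Divisors of 25: 1, 5, 25

Possible subgroup orders: {1, 5, 25}


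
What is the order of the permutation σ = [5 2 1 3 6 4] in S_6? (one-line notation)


Cycle decomposition: (1 5 6 4 3)
Cycle lengths: 5
Order = lcm(5) = 5

ord(σ) = 5


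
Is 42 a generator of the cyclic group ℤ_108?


g generates ℤ_n iff gcd(g, n) = 1
gcd(42, 108) = 6
Since gcd = 6 ≠ 1, ⟨42⟩ has order 18 < 108, so 42 is not a generator.

No, 42 does not generate ℤ_108


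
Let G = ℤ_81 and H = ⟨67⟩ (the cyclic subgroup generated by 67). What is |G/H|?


|⟨67⟩| = n / gcd(67, 81) = 81 / 1 = 81
H is normal (ℤ_81 is abelian).
|G/H| = |G| / |H| = 81 / 81 = 1

|G/H| = 1


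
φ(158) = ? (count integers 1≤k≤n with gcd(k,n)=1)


Factor n: 158 = 2 × 79
φ(n) = n · ∏(1 - 1/p) over distinct primes p | n
φ(158) = 158 · (1 - 1/2) · (1 - 1/79) = 78

φ(158) = 78


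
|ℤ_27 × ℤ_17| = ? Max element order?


|ℤ_27 × ℤ_17| = 27 × 17 = 459
Max element order = lcm(27,17) = 459
Cyclic? Yes (gcd=1)

|ℤ_27×ℤ_17| = 459, max element order = 459


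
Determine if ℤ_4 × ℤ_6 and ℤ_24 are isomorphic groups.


Comparing ℤ_4 × ℤ_6 and ℤ_24:
gcd(4,6) = 2 ≠ 1. Max element order in ℤ_4×ℤ_6 is lcm(4,6) = 12 < 24, so it has no element of order 24

No, ℤ_4 × ℤ_6 ≇ ℤ_24


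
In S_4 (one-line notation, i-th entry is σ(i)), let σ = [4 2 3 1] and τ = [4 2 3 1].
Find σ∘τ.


σ∘τ: apply τ first, then σ
1 →τ 4 →σ 1
2 →τ 2 →σ 2
3 →τ 3 →σ 3
4 →τ 1 →σ 4

σ∘τ = [1 2 3 4]


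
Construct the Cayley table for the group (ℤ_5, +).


Elements: {0, 1, 2, 3, 4}
Operation: addition mod 5
Entry (a, b) = (a + b) mod 5

Cayley table:
  | 0 | 1 | 2 | 3 | 4
0 | 0 | 1 | 2 | 3 | 4
1 | 1 | 2 | 3 | 4 | 0
2 | 2 | 3 | 4 | 0 | 1
3 | 3 | 4 | 0 | 1 | 2
4 | 4 | 0 | 1 | 2 | 3


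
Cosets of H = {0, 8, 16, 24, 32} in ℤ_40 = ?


H = {0, 8, 16, 24, 32}, |H| = 5
Number of cosets = |G|/|H| = 40/5 = 8
0 + H = {0, 8, 16, 24, 32}
1 + H = {1, 9, 17, 25, 33}
2 + H = {2, 10, 18, 26, 34}
3 + H = {3, 11, 19, 27, 35}
4 + H = {4, 12, 20, 28, 36}
5 + H = {5, 13, 21, 29, 37}
6 + H = {6, 14, 22, 30, 38}
7 + H = {7, 15, 23, 31, 39}

Cosets: 0+H={0,8,16,24,32}; 1+H={1,9,17,25,33}; 2+H={2,10,18,26,34}; 3+H={3,11,19,27,35}; 4+H={4,12,20,28,36}; 5+H={5,13,21,29,37}; 6+H={6,14,22,30,38}; 7+H={7,15,23,31,39}


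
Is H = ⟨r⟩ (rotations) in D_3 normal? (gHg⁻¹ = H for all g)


H = ⟨r⟩ (rotations) in D_3
The rotation subgroup ⟨r⟩ has index 2 in D_3, so it is normal

Yes, normal subgroup


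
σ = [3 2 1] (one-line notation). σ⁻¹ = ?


To find σ⁻¹, swap domain and range:
σ(1) = 3 → σ⁻¹(3) = 1
σ(2) = 2 → σ⁻¹(2) = 2
σ(3) = 1 → σ⁻¹(1) = 3

σ⁻¹ = [3 2 1]


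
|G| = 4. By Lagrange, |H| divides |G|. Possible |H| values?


Lagrange's theorem: |H| divides |G|
|G| = 4
Divisors of 4: 1, 2, 4

Possible subgroup orders: {1, 2, 4}


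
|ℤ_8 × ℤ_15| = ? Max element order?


|ℤ_8 × ℤ_15| = 8 × 15 = 120
Max element order = lcm(8,15) = 120
Cyclic? Yes (gcd=1)

|ℤ_8×ℤ_15| = 120, max element order = 120


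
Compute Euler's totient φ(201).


Factor n: 201 = 3 × 67
φ(n) = n · ∏(1 - 1/p) over distinct primes p | n
φ(201) = 201 · (1 - 1/3) · (1 - 1/67) = 132

φ(201) = 132


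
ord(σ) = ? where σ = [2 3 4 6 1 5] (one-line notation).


Cycle decomposition: (1 2 3 4 6 5)
Cycle lengths: 6
Order = lcm(6) = 6

ord(σ) = 6


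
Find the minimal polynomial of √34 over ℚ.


√34 satisfies x² - 34 = 0, irreducible over ℚ since 34 is squarefree

Minimal polynomial: x² - 34


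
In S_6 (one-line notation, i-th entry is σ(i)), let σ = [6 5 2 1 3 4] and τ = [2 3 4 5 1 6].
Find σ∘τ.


σ∘τ: apply τ first, then σ
1 →τ 2 →σ 5
2 →τ 3 →σ 2
3 →τ 4 →σ 1
4 →τ 5 →σ 3
5 →τ 1 →σ 6
6 →τ 6 →σ 4

σ∘τ = [5 2 1 3 6 4]


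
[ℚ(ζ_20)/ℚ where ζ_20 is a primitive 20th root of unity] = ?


[ℚ(ζ_n):ℚ] = deg Φ_n(x) = φ(n). Here φ(20) = 8

[ℚ(ζ_20)/ℚ where ζ_20 is a primitive 20th root of unity] = 8


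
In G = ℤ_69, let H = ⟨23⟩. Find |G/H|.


|⟨23⟩| = n / gcd(23, 69) = 69 / 23 = 3
H is normal (ℤ_69 is abelian).
|G/H| = |G| / |H| = 69 / 3 = 23

|G/H| = 23


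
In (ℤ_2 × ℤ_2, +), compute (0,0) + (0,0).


Operation: componentwise addition mod (2, 2)
(0,0) + (0,0) = ((a₁+b₁) mod 2, (a₂+b₂) mod 2) with a = (0,0), b = (0,0)

(0,0) + (0,0) = (0,0)


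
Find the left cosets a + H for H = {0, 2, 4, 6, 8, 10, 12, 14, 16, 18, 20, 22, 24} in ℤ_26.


H = {0, 2, 4, 6, 8, 10, 12, 14, 16, 18, 20, 22, 24}, |H| = 13
Number of cosets = |G|/|H| = 26/13 = 2
0 + H = {0, 2, 4, 6, 8, 10, 12, 14, 16, 18, 20, 22, 24}
1 + H = {1, 3, 5, 7, 9, 11, 13, 15, 17, 19, 21, 23, 25}

Cosets: 0+H={0,2,4,6,8,10,12,14,16,18,20,22,24}; 1+H={1,3,5,7,9,11,13,15,17,19,21,23,25}


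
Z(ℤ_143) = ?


Z(G) = {g ∈ G | gx = xg for all x ∈ G}
ℤ_143 is abelian, so Z(G) = G

Z(ℤ_143) = ℤ_143


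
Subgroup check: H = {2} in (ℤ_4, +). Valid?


Subgroup test for H = {2} in (ℤ_4, +):
(1) 0 ∈ H? No
(2) Closure: for all a,b ∈ H, (a+b) mod 4 ∈ H? No  [counterexample: 2 + 2 = 0 ∉ H]
(3) Inverses: for all a ∈ H, -a mod 4 ∈ H? Yes

No, H is not a subgroup of ℤ_4


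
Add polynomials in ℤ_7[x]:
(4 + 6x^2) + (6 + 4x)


Add coefficients mod 7:
x^0: 4 + 6 = 3 (mod 7)
x^1: 0 + 4 = 4 (mod 7)
x^2: 6 + 0 = 6 (mod 7)
Result: 3 + 4x + 6x^2

f + g = 3 + 4x + 6x^2


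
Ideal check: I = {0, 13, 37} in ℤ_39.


Check ideal conditions for I = {0, 13, 37} in ℤ_39:
(1) I is an additive subgroup? No
(2) For r ∈ ℤ_39 and a ∈ I: r·a ∈ I? No  [counterexample: r=2, a=13, r·a mod 39 = 26 ∉ I]

No, I is not an ideal of ℤ_39


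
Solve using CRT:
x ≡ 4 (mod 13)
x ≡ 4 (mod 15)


m₁ = 13, m₂ = 15, gcd = 1, so CRT applies. M = m₁·m₂ = 195
Let M₁ = M/m₁ = 15, M₂ = M/m₂ = 13
Find y₁ ≡ M₁⁻¹ (mod m₁): 15⁻¹ ≡ 7 (mod 13)
Find y₂ ≡ M₂⁻¹ (mod m₂): 13⁻¹ ≡ 7 (mod 15)
x = a₁·M₁·y₁ + a₂·M₂·y₂ = 4·15·7 + 4·13·7 = 784
Reduce mod 195: x ≡ 4
Check: 4 mod 13 = 4 ✓, 4 mod 15 = 4 ✓

x ≡ 4 (mod 195)


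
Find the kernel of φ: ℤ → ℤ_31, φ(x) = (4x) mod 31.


Kernel = preimage of identity
ker(φ) = {x ∈ ℤ : 4x ≡ 0 (mod 31)}. gcd(4,31) = 1, so 4x ≡ 0 (mod 31) ⟺ x ≡ 0 (mod 31/1 = 31). Hence ker(φ) = 31ℤ

ker(φ) = 31ℤ


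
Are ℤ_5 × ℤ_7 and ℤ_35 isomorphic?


Comparing ℤ_5 × ℤ_7 and ℤ_35:
gcd(5,7) = 1, so ℤ_5 × ℤ_7 ≅ ℤ_35 (CRT)

Yes, ℤ_5 × ℤ_7 ≅ ℤ_35


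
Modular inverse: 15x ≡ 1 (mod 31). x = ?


Use the extended Euclidean algorithm to write 1 = 15·s + 31·t; then s mod 31 is the inverse.
Euclidean algorithm:
  15 = 0·31 + 15
  31 = 2·15 + 1
  15 = 15·1 + 0
gcd(15,31) = 1
Back-substitution gives: 15·(-2) + 31·(1) = 1
So 15⁻¹ ≡ -2 ≡ 29 (mod 31)
Check: 15 × 29 = 435 ≡ 1 (mod 31) ✓

15⁻¹ ≡ 29 (mod 31)


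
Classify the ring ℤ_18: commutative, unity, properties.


ℤ_18 is a commutative ring with unity 1; 18 = 2×9 is composite, so 2·9 ≡ 0 gives zero divisors (not an integral domain)
Commutative: Yes
Integral domain: No
Has unity: Yes

ℤ_18: Commutative=Yes, Unity=Yes


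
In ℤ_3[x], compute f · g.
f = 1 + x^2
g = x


Expand and collect like terms; reduce coefficients mod 3:
x^0: 1·0 = 0 ≡ 0 (mod 3)
x^1: 1·1 + 0·0 = 1 ≡ 1 (mod 3)
x^2: 0·1 + 1·0 = 0 ≡ 0 (mod 3)
x^3: 1·1 = 1 ≡ 1 (mod 3)
Result: x + x^3

f · g = x + x^3


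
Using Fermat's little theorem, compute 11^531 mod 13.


Fermat's little theorem: if p is prime and gcd(a,p)=1, then a^(p-1) ≡ 1 (mod p)
p = 13 is prime, gcd(11,13) = 1
Reduce exponent: 531 mod 12 = 3
So 11^531 ≡ 11^3 (mod 13)
11^3 mod 13 = 5

11^531 ≡ 5 (mod 13)


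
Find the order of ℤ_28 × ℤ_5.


|A × B| = |A| · |B|
|ℤ_28 × ℤ_5| = 28 × 5 = 140

|ℤ_28 × ℤ_5| = 140


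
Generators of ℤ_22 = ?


g generates ℤ_n iff gcd(g,n) = 1
Prime factors of 22: 2, 11
Generators are g ∈ {1,...,21} not divisible by any of these primes.
Generators: {1, 3, 5, 7, 9, 13, 15, 17, 19, 21}
Number of generators = φ(22) = 10

Generators of ℤ_22 = {1, 3, 5, 7, 9, 13, 15, 17, 19, 21}


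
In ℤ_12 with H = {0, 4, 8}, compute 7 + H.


7 + H = {7 + h (mod 12) : h ∈ H}
7+0=7, 7+4=11, 7+8=3
7 + H = {3, 7, 11} = 3 + H

7 + H = {3, 7, 11}


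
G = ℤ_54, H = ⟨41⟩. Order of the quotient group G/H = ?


|⟨41⟩| = n / gcd(41, 54) = 54 / 1 = 54
H is normal (ℤ_54 is abelian).
|G/H| = |G| / |H| = 54 / 54 = 1

|G/H| = 1


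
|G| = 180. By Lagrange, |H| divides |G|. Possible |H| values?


Lagrange's theorem: |H| divides |G|
|G| = 180
Divisors of 180: 1, 2, 3, 4, 5, 6, 9, 10, 12, 15, 18, 20, 30, 36, 45, 60, 90, 180

Possible subgroup orders: {1, 2, 3, 4, 5, 6, 9, 10, 12, 15, 18, 20, 30, 36, 45, 60, 90, 180}


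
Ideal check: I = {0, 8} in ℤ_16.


Check ideal conditions for I = {0, 8} in ℤ_16:
(1) I is an additive subgroup? Yes
(2) For r ∈ ℤ_16 and a ∈ I: r·a ∈ I? Yes

Yes, I is an ideal of ℤ_16


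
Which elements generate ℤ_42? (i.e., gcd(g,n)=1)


g generates ℤ_n iff gcd(g,n) = 1
Prime factors of 42: 2, 3, 7
Generators are g ∈ {1,...,41} not divisible by any of these primes.
Generators: {1, 5, 11, 13, 17, 19, 23, 25, 29, 31, 37, 41}
Number of generators = φ(42) = 12

Generators of ℤ_42 = {1, 5, 11, 13, 17, 19, 23, 25, 29, 31, 37, 41}


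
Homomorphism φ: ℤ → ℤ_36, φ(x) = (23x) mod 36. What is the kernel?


Kernel = preimage of identity
ker(φ) = {x ∈ ℤ : 23x ≡ 0 (mod 36)}. gcd(23,36) = 1, so 23x ≡ 0 (mod 36) ⟺ x ≡ 0 (mod 36/1 = 36). Hence ker(φ) = 36ℤ

ker(φ) = 36ℤ


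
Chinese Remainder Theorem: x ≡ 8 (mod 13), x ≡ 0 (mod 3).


m₁ = 13, m₂ = 3, gcd = 1, so CRT applies. M = m₁·m₂ = 39
Let M₁ = M/m₁ = 3, M₂ = M/m₂ = 13
Find y₁ ≡ M₁⁻¹ (mod m₁): 3⁻¹ ≡ 9 (mod 13)
Find y₂ ≡ M₂⁻¹ (mod m₂): 13⁻¹ ≡ 1 (mod 3)
x = a₁·M₁·y₁ + a₂·M₂·y₂ = 8·3·9 + 0·13·1 = 216
Reduce mod 39: x ≡ 21
Check: 21 mod 13 = 8 ✓, 21 mod 3 = 0 ✓

x ≡ 21 (mod 39)


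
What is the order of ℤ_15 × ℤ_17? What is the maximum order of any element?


|ℤ_15 × ℤ_17| = 15 × 17 = 255
Max element order = lcm(15,17) = 255
Cyclic? Yes (gcd=1)

|ℤ_15×ℤ_17| = 255, max element order = 255


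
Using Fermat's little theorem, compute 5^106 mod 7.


Fermat's little theorem: if p is prime and gcd(a,p)=1, then a^(p-1) ≡ 1 (mod p)
p = 7 is prime, gcd(5,7) = 1
Reduce exponent: 106 mod 6 = 4
So 5^106 ≡ 5^4 (mod 7)
5^4 mod 7 = 2

5^106 ≡ 2 (mod 7)


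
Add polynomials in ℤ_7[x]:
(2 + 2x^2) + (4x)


Add coefficients mod 7:
x^0: 2 + 0 = 2 (mod 7)
x^1: 0 + 4 = 4 (mod 7)
x^2: 2 + 0 = 2 (mod 7)
Result: 2 + 4x + 2x^2

f + g = 2 + 4x + 2x^2


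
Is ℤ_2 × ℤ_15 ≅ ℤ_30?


Comparing ℤ_2 × ℤ_15 and ℤ_30:
gcd(2,15) = 1, so ℤ_2 × ℤ_15 ≅ ℤ_30 (CRT)

Yes, ℤ_2 × ℤ_15 ≅ ℤ_30


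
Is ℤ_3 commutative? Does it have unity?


ℤ_3 is a commutative ring with unity 1; 3 is prime, so ℤ_3 is a field (hence an integral domain)
Commutative: Yes
Integral domain: Yes
Has unity: Yes

ℤ_3: Commutative=Yes, Unity=Yes
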